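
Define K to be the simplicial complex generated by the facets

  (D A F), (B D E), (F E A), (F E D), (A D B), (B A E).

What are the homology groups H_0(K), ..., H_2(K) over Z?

H_0 = Z,  H_1 = 0,  H_2 = Z.

K has 5 vertices, 9 edges, 6 triangles.
rank ∂_0 = 0, rank ∂_1 = 4 ⇒ b_0 = 5 − 0 − 4 = 1; all invariant factors of ∂_1 are 1 so no torsion. So H_0 = Z.
rank ∂_1 = 4, rank ∂_2 = 5 ⇒ b_1 = 9 − 4 − 5 = 0; all invariant factors of ∂_2 are 1 so no torsion. So H_1 = 0.
rank ∂_2 = 5, rank ∂_3 = 0 ⇒ b_2 = 6 − 5 − 0 = 1. So H_2 = Z.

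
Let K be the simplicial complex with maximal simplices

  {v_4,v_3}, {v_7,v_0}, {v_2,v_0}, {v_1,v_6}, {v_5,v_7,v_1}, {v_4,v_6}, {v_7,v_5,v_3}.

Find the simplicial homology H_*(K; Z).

Take the total order v_0 < v_1 < v_2 < v_3 < v_4 < v_5 < v_6 < v_7 on the vertex set. Then K (dimension 2) consists of the simplices:

  0-simplices (8): [v_0], [v_1], [v_2], [v_3], [v_4], [v_5], [v_6], [v_7]
  1-simplices (10): [v_0,v_2], [v_0,v_7], [v_1,v_5], [v_1,v_6], [v_1,v_7], [v_3,v_4], [v_3,v_5], [v_3,v_7], [v_4,v_6], [v_5,v_7]
  2-simplices (2): [v_1,v_5,v_7], [v_3,v_5,v_7]

giving chain groups C_0 ≅ Z^8, C_1 ≅ Z^10, C_2 ≅ Z^2.

Boundary ∂_1: C_1 → C_0 is given by ∂[p,q] = [q] − [p].
The 8×10 boundary matrix has rank 7 and Smith normal form diag(1,1,1,1,1,1,1).

Boundary ∂_2: C_2 → C_1 sends each 2-simplex [p,q,r] to [q,r] − [p,r] + [p,q]. For instance
  ∂[v_1,v_5,v_7] = [v_5,v_7] − [v_1,v_7] + [v_1,v_5],
  ∂[v_3,v_5,v_7] = [v_5,v_7] − [v_3,v_7] + [v_3,v_5].
As a 10×2 matrix over Z this has rank 2, with invariant factors (1,1).

From H_k ≅ ker(∂_k) / im(∂_{k+1}) we obtain:

  H_0: rank C_0 − rank ∂_1 = 8 − 7 = 1, and the invariant factors of ∂_1 are all 1, so H_0 = Z.
  H_1: rank ker ∂_1 − rank ∂_2 = (10 − 7) − 2 = 1, and the invariant factors of ∂_2 are all 1, so H_1 = Z.
  H_2: rank ker ∂_2 − rank ∂_3 = (2 − 2) − 0 = 0, and there is no ∂_3, so H_2 = 0.

H_0 = Z,  H_1 = Z,  H_2 = 0.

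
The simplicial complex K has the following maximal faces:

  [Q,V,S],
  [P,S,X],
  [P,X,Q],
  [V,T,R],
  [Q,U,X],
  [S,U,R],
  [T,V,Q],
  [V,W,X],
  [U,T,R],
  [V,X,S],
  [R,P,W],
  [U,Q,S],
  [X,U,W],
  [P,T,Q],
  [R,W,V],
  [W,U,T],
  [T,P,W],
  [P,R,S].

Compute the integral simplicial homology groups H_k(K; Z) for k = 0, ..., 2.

K has 9 vertices, 27 edges, 18 triangles.
rank ∂_0 = 0, rank ∂_1 = 8 ⇒ b_0 = 9 − 0 − 8 = 1; all invariant factors of ∂_1 are 1 so no torsion. So H_0 = Z.
rank ∂_1 = 8, rank ∂_2 = 18 ⇒ b_1 = 27 − 8 − 18 = 1; ∂_2 has invariant factor(s) [2] giving torsion. So H_1 = Z ⊕ Z/2.
rank ∂_2 = 18, rank ∂_3 = 0 ⇒ b_2 = 18 − 18 − 0 = 0. So H_2 = 0.

H_0 ≅ Z,  H_1 ≅ Z ⊕ Z/2,  H_2 = 0.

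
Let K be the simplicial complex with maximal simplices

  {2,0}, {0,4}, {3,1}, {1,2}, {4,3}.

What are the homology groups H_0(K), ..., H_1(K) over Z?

Order the vertices as 0 < 1 < 2 < 3 < 4. Listing each simplex with vertices in this order, K has dimension 1 with simplices:

  0-simplices (5): [0], [1], [2], [3], [4]
  1-simplices (5): [0,2], [0,4], [1,2], [1,3], [3,4]

giving chain groups C_0 ≅ Z^5, C_1 ≅ Z^5.

Boundary ∂_1: C_1 → C_0 sends each edge [p,q] (with p < q) to q − p.
The resulting 5×5 matrix has rank 4, and its Smith normal form has invariant factors (1,1,1,1).

Reading off H_k = ker ∂_k / im ∂_{k+1}:

  H_0: rank C_0 − rank ∂_1 = 5 − 4 = 1, and the invariant factors of ∂_1 are all 1, so H_0 ≅ Z.
  H_1: rank ker ∂_1 − rank ∂_2 = (5 − 4) − 0 = 1, and there is no ∂_2, so H_1 ≅ Z.

As a check, the Euler characteristic is 5 − 5 = 0, which agrees with 1 − 1 = 0.

H_0 = Z,  H_1 = Z.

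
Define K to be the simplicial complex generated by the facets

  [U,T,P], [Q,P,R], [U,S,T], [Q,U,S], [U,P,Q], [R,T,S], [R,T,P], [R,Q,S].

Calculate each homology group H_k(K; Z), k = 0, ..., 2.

Order the vertices as P < Q < R < S < T < U. Listing each simplex with vertices in this order, K has dimension 2 with simplices:

  0-simplices (6): P, Q, R, S, T, U
  1-simplices (12): PQ, PR, PT, PU, QR, QS, QU, RS, RT, ST, SU, TU
  2-simplices (8): PQR, PQU, PRT, PTU, QRS, QSU, RST, STU

Hence C_0 ≅ Z^6, C_1 ≅ Z^12, C_2 ≅ Z^8.

∂_1: C_1 → C_0 sends each edge [p,q] (with p < q) to q − p. For instance
  ∂TU = U − T.
As a 6×12 matrix over Z this has rank 5, with invariant factors (1,1,1,1,1).

∂_2: C_2 → C_1 acts by ∂[p,q,r] = [q,r] − [p,r] + [p,q]. For instance
  ∂RST = ST − RT + RS,
  ∂QRS = RS − QS + QR.
The resulting 12×8 matrix has rank 7, and its Smith normal form has invariant factors (1,1,1,1,1,1,1).

Reading off H_k = ker ∂_k / im ∂_{k+1}:

  H_0: rank C_0 − rank ∂_1 = 6 − 5 = 1, and the invariant factors of ∂_1 are all 1, so H_0 = Z.
  H_1: rank ker ∂_1 − rank ∂_2 = (12 − 5) − 7 = 0, and the invariant factors of ∂_2 are all 1, so H_1 = 0.
  H_2: rank ker ∂_2 − rank ∂_3 = (8 − 7) − 0 = 1, and there is no ∂_3, so H_2 = Z.

As a check, the Euler characteristic is 6 − 12 + 8 = 2, which agrees with 1 − 0 + 1 = 2.

H_0 = Z,  H_1 = 0,  H_2 = Z.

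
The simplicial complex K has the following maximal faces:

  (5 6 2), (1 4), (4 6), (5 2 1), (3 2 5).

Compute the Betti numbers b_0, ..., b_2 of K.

b_0 = 1, b_1 = 1, b_2 = 0.

We work with the vertex ordering 1 < 2 < 3 < 4 < 5 < 6. The simplices of K, each written with vertices in increasing order, are:

  0-simplices (6): [1], [2], [3], [4], [5], [6]
  1-simplices (9): [1,2], [1,4], [1,5], [2,3], [2,5], [2,6], [3,5], [4,6], [5,6]
  2-simplices (3): [1,2,5], [2,3,5], [2,5,6]

Hence C_0 ≅ Z^6, C_1 ≅ Z^9, C_2 ≅ Z^3.

The boundary map ∂_1: C_1 → C_0 maps an edge to its endpoints' difference, ∂[p,q] = q − p. For instance
  ∂[1,5] = [5] − [1].
This gives a 6×9 integer matrix of rank 5; reducing to Smith normal form yields diagonal entries (1,1,1,1,1).

∂_2: C_2 → C_1 maps a triangle to the signed sum of its edges. For instance
  ∂[2,5,6] = [5,6] − [2,6] + [2,5],
  ∂[1,2,5] = [2,5] − [1,5] + [1,2].
The 9×3 boundary matrix has rank 3 and Smith normal form diag(1,1,1).

Now H_k = ker ∂_k / im ∂_{k+1}, so:

  H_0: rank C_0 − rank ∂_1 = 6 − 5 = 1, and the invariant factors of ∂_1 are all 1, so H_0 = Z.
  H_1: rank ker ∂_1 − rank ∂_2 = (9 − 5) − 3 = 1, and the invariant factors of ∂_2 are all 1, so H_1 = Z.
  H_2: rank ker ∂_2 − rank ∂_3 = (3 − 3) − 0 = 0, and there is no ∂_3, so H_2 = 0.

Hence the Betti numbers are b_0 = 1, b_1 = 1, b_2 = 0.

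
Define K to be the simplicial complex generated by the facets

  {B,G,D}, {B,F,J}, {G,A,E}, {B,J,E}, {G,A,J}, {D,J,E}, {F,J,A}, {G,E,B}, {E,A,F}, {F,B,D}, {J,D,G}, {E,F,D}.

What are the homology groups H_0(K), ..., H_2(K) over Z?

We work with the vertex ordering A < B < D < E < F < G < J. The simplices of K, each written with vertices in increasing order, are:

  0-simplices (7): A, B, D, E, F, G, J
  1-simplices (18): AE, AF, AG, AJ, BD, BE, BF, BG, BJ, DE, DF, DG, DJ, EF, EG, EJ, FJ, GJ
  2-simplices (12): AEF, AEG, AFJ, AGJ, BDF, BDG, BEG, BEJ, BFJ, DEF, DEJ, DGJ

so the chain groups are C_0 ≅ Z^7, C_1 ≅ Z^18, C_2 ≅ Z^12.

The boundary map ∂_1: C_1 → C_0 is given by ∂[p,q] = [q] − [p]. For instance
  ∂GJ = J − G.
As a 7×18 matrix over Z this has rank 6, with invariant factors (1,1,1,1,1,1).

The boundary map ∂_2: C_2 → C_1 sends each 2-simplex [p,q,r] to [q,r] − [p,r] + [p,q]. For instance
  ∂BFJ = FJ − BJ + BF,
  ∂AFJ = FJ − AJ + AF.
The resulting 18×12 matrix has rank 12, and its Smith normal form has invariant factors (1,1,1,1,1,1,1,1,1,1,1,2).

Now H_k = ker ∂_k / im ∂_{k+1}, so:

  H_0: rank C_0 − rank ∂_1 = 7 − 6 = 1, and the invariant factors of ∂_1 are all 1, so H_0 = Z.
  H_1: rank ker ∂_1 − rank ∂_2 = (18 − 6) − 12 = 0, and ∂_2 has invariant factor 2 > 1, so H_1 = Z/2.
  H_2: rank ker ∂_2 − rank ∂_3 = (12 − 12) − 0 = 0, and there is no ∂_3, so H_2 = 0.

H_0 ≅ Z,  H_1 ≅ Z/2,  H_2 = 0.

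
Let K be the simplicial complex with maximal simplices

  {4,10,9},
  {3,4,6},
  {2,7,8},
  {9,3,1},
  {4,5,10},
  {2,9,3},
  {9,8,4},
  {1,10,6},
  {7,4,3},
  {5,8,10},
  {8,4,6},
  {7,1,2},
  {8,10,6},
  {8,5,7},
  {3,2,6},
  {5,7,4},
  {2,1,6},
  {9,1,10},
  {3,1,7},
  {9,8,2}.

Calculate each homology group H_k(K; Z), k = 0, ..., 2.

K has 10 vertices, 30 edges, 20 triangles.
rank ∂_0 = 0, rank ∂_1 = 9 ⇒ b_0 = 10 − 0 − 9 = 1; all invariant factors of ∂_1 are 1 so no torsion. So H_0 ≅ Z.
rank ∂_1 = 9, rank ∂_2 = 20 ⇒ b_1 = 30 − 9 − 20 = 1; ∂_2 has invariant factor(s) [2] giving torsion. So H_1 ≅ Z × Z/2.
rank ∂_2 = 20, rank ∂_3 = 0 ⇒ b_2 = 20 − 20 − 0 = 0. So H_2 ≅ 0.

H_0 ≅ Z,  H_1 ≅ Z × Z/2,  H_2 = 0.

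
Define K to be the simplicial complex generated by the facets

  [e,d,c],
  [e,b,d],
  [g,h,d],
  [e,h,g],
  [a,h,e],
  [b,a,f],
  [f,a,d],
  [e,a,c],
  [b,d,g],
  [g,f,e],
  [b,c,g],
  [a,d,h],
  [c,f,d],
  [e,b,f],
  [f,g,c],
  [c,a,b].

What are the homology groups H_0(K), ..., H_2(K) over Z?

H_0 = Z,  H_1 = Z^2,  H_2 = Z.

Order the vertices as a < b < c < d < e < f < g < h. Listing each simplex with vertices in this order, K has dimension 2 with simplices:

  0-simplices (8): a, b, c, d, e, f, g, h
  1-simplices (24): ab, ac, ad, ae, af, ah, bc, bd, be, bf, bg, cd, ce, cf, cg, de, df, dg, dh, ef, eg, eh, fg, gh
  2-simplices (16): abc, abf, ace, adf, adh, aeh, bcg, bde, bdg, bef, cde, cdf, cfg, dgh, efg, egh

Hence C_0 ≅ Z^8, C_1 ≅ Z^24, C_2 ≅ Z^16.

Boundary ∂_1: C_1 → C_0 maps an edge to its endpoints' difference, ∂[p,q] = q − p.
This gives a 8×24 integer matrix of rank 7; reducing to Smith normal form yields diagonal entries (1,1,1,1,1,1,1).

The boundary map ∂_2: C_2 → C_1 maps a triangle to the signed sum of its edges. For instance
  ∂efg = fg − eg + ef,
  ∂bcg = cg − bg + bc.
The resulting 24×16 matrix has rank 15, and its Smith normal form has invariant factors (1,1,1,1,1,1,1,1,1,1,1,1,1,1,1).

Now H_k = ker ∂_k / im ∂_{k+1}, so:

  H_0: rank C_0 − rank ∂_1 = 8 − 7 = 1, and the invariant factors of ∂_1 are all 1, so H_0 ≅ Z.
  H_1: rank ker ∂_1 − rank ∂_2 = (24 − 7) − 15 = 2, and the invariant factors of ∂_2 are all 1, so H_1 ≅ Z^2.
  H_2: rank ker ∂_2 − rank ∂_3 = (16 − 15) − 0 = 1, and there is no ∂_3, so H_2 ≅ Z.

(K is a triangulation of the torus T^2.)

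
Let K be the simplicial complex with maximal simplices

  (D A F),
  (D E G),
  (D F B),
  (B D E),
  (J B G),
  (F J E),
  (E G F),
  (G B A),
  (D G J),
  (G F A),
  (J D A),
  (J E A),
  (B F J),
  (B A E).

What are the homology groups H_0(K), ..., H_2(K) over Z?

Take the total order A < B < D < E < F < G < J on the vertex set. Then K (dimension 2) consists of the simplices:

  0-simplices (7): A, B, D, E, F, G, J
  1-simplices (21): AB, AD, AE, AF, AG, AJ, BD, BE, BF, BG, BJ, DE, DF, DG, DJ, EF, EG, EJ, FG, FJ, GJ
  2-simplices (14): ABE, ABG, ADF, ADJ, AEJ, AFG, BDE, BDF, BFJ, BGJ, DEG, DGJ, EFG, EFJ

Hence C_0 ≅ Z^7, C_1 ≅ Z^21, C_2 ≅ Z^14.

Boundary ∂_1: C_1 → C_0 sends each edge [p,q] (with p < q) to q − p. For instance
  ∂FG = G − F.
This gives a 7×21 integer matrix of rank 6; reducing to Smith normal form yields diagonal entries (1,1,1,1,1,1).

∂_2: C_2 → C_1 maps a triangle to the signed sum of its edges. For instance
  ∂EFG = FG − EG + EF,
  ∂DEG = EG − DG + DE.
As a 21×14 matrix over Z this has rank 13, with invariant factors (1,1,1,1,1,1,1,1,1,1,1,1,1).

From H_k ≅ ker(∂_k) / im(∂_{k+1}) we obtain:

  H_0: rank C_0 − rank ∂_1 = 7 − 6 = 1, and the invariant factors of ∂_1 are all 1, so H_0 = Z.
  H_1: rank ker ∂_1 − rank ∂_2 = (21 − 6) − 13 = 2, and the invariant factors of ∂_2 are all 1, so H_1 = Z^2.
  H_2: rank ker ∂_2 − rank ∂_3 = (14 − 13) − 0 = 1, and there is no ∂_3, so H_2 = Z.

(K is a triangulation of the torus T^2.)

H_0 = Z,  H_1 = Z^2,  H_2 = Z.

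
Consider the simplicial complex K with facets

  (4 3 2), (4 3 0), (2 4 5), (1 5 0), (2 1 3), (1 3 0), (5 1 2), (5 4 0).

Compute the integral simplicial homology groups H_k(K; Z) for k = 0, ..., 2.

Fix the vertex order 0 < 1 < 2 < 3 < 4 < 5 and write every simplex with vertices in increasing order. Then dim K = 2 and the simplices of K are:

  0-simplices (6): [0], [1], [2], [3], [4], [5]
  1-simplices (12): [0,1], [0,3], [0,4], [0,5], [1,2], [1,3], [1,5], [2,3], [2,4], [2,5], [3,4], [4,5]
  2-simplices (8): [0,1,3], [0,1,5], [0,3,4], [0,4,5], [1,2,3], [1,2,5], [2,3,4], [2,4,5]

giving chain groups C_0 ≅ Z^6, C_1 ≅ Z^12, C_2 ≅ Z^8.

The boundary map ∂_1: C_1 → C_0 maps an edge to its endpoints' difference, ∂[p,q] = q − p. For instance
  ∂[1,2] = [2] − [1].
The 6×12 boundary matrix has rank 5 and Smith normal form diag(1,1,1,1,1).

∂_2: C_2 → C_1 acts by ∂[p,q,r] = [q,r] − [p,r] + [p,q]. For instance
  ∂[0,3,4] = [3,4] − [0,4] + [0,3],
  ∂[0,1,5] = [1,5] − [0,5] + [0,1].
The resulting 12×8 matrix has rank 7, and its Smith normal form has invariant factors (1,1,1,1,1,1,1).

Now H_k = ker ∂_k / im ∂_{k+1}, so:

  H_0: rank C_0 − rank ∂_1 = 6 − 5 = 1, and the invariant factors of ∂_1 are all 1, so H_0 ≅ Z.
  H_1: rank ker ∂_1 − rank ∂_2 = (12 − 5) − 7 = 0, and the invariant factors of ∂_2 are all 1, so H_1 ≅ 0.
  H_2: rank ker ∂_2 − rank ∂_3 = (8 − 7) − 0 = 1, and there is no ∂_3, so H_2 ≅ Z.

As a check, the Euler characteristic is 6 − 12 + 8 = 2, which agrees with 1 − 0 + 1 = 2.

H_0 ≅ Z,  H_1 = 0,  H_2 ≅ Z.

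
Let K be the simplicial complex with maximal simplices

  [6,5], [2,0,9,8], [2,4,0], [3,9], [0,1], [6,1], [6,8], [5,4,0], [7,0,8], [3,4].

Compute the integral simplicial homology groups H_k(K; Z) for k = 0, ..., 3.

H_0 = Z,  H_1 = Z^3,  H_2 = 0,  H_3 = 0.

Take the total order 0 < 1 < 2 < 3 < 4 < 5 < 6 < 7 < 8 < 9 on the vertex set. Then K (dimension 3) consists of the simplices:

  0-simplices (10): [0], [1], [2], [3], [4], [5], [6], [7], [8], [9]
  1-simplices (18): [0,1], [0,2], [0,4], [0,5], [0,7], [0,8], [0,9], [1,6], [2,4], [2,8], [2,9], [3,4], [3,9], [4,5], [5,6], [6,8], [7,8], [8,9]
  2-simplices (7): [0,2,4], [0,2,8], [0,2,9], [0,4,5], [0,7,8], [0,8,9], [2,8,9]
  3-simplices (1): [0,2,8,9]

so the chain groups are C_0 ≅ Z^10, C_1 ≅ Z^18, C_2 ≅ Z^7, C_3 ≅ Z^1.

∂_1: C_1 → C_0 maps an edge to its endpoints' difference, ∂[p,q] = q − p.
As a 10×18 matrix over Z this has rank 9, with invariant factors (1,1,1,1,1,1,1,1,1).

Boundary ∂_2: C_2 → C_1 acts by ∂[p,q,r] = [q,r] − [p,r] + [p,q]. For instance
  ∂[0,2,9] = [2,9] − [0,9] + [0,2],
  ∂[0,8,9] = [8,9] − [0,9] + [0,8].
This gives a 18×7 integer matrix of rank 6; reducing to Smith normal form yields diagonal entries (1,1,1,1,1,1).

∂_3: C_3 → C_2 sends each 3-simplex σ to the alternating sum Σ_i (−1)^i (σ with its i-th vertex removed). For instance
  ∂[0,2,8,9] = [2,8,9] − [0,8,9] + [0,2,9] − [0,2,8].
This gives a 7×1 integer matrix of rank 1; reducing to Smith normal form yields diagonal entries (1).

From H_k ≅ ker(∂_k) / im(∂_{k+1}) we obtain:

  H_0: rank C_0 − rank ∂_1 = 10 − 9 = 1, and the invariant factors of ∂_1 are all 1, so H_0 = Z.
  H_1: rank ker ∂_1 − rank ∂_2 = (18 − 9) − 6 = 3, and the invariant factors of ∂_2 are all 1, so H_1 = Z^3.
  H_2: rank ker ∂_2 − rank ∂_3 = (7 − 6) − 1 = 0, and the invariant factors of ∂_3 are all 1, so H_2 = 0.
  H_3: rank ker ∂_3 − rank ∂_4 = (1 − 1) − 0 = 0, and there is no ∂_4, so H_3 = 0.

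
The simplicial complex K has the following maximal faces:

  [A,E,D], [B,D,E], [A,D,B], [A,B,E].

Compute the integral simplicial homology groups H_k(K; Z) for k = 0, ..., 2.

H_0 ≅ Z,  H_1 = 0,  H_2 ≅ Z.

Fix the vertex order A < B < D < E and write every simplex with vertices in increasing order. Then dim K = 2 and the simplices of K are:

  0-simplices (4): A, B, D, E
  1-simplices (6): AB, AD, AE, BD, BE, DE
  2-simplices (4): ABD, ABE, ADE, BDE

Hence C_0 ≅ Z^4, C_1 ≅ Z^6, C_2 ≅ Z^4.

Boundary ∂_1: C_1 → C_0 sends each edge [p,q] (with p < q) to q − p.
The resulting 4×6 matrix has rank 3, and its Smith normal form has invariant factors (1,1,1).

∂_2: C_2 → C_1 acts by ∂[p,q,r] = [q,r] − [p,r] + [p,q]. For instance
  ∂ABD = BD − AD + AB,
  ∂BDE = DE − BE + BD.
As a 6×4 matrix over Z this has rank 3, with invariant factors (1,1,1).

Reading off H_k = ker ∂_k / im ∂_{k+1}:

  H_0: rank C_0 − rank ∂_1 = 4 − 3 = 1, and the invariant factors of ∂_1 are all 1, so H_0 = Z.
  H_1: rank ker ∂_1 − rank ∂_2 = (6 − 3) − 3 = 0, and the invariant factors of ∂_2 are all 1, so H_1 = 0.
  H_2: rank ker ∂_2 − rank ∂_3 = (4 − 3) − 0 = 1, and there is no ∂_3, so H_2 = Z.

(K is a triangulation of the 2-sphere S^2.)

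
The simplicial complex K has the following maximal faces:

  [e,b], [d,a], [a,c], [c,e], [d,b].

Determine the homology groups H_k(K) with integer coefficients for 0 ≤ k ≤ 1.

Fix the vertex order a < b < c < d < e and write every simplex with vertices in increasing order. Then dim K = 1 and the simplices of K are:

  0-simplices (5): a, b, c, d, e
  1-simplices (5): ac, ad, bd, be, ce

so the chain groups are C_0 ≅ Z^5, C_1 ≅ Z^5.

Boundary ∂_1: C_1 → C_0 sends each edge [p,q] (with p < q) to q − p. For instance
  ∂ad = d − a.
The resulting 5×5 matrix has rank 4, and its Smith normal form has invariant factors (1,1,1,1).

From H_k ≅ ker(∂_k) / im(∂_{k+1}) we obtain:

  H_0: rank C_0 − rank ∂_1 = 5 − 4 = 1, and the invariant factors of ∂_1 are all 1, so H_0 ≅ Z.
  H_1: rank ker ∂_1 − rank ∂_2 = (5 − 4) − 0 = 1, and there is no ∂_2, so H_1 ≅ Z.

H_0 ≅ Z,  H_1 ≅ Z.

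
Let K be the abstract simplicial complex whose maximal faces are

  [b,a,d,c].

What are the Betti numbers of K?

Take the total order a < b < c < d on the vertex set. Then K (dimension 3) consists of the simplices:

  0-simplices (4): a, b, c, d
  1-simplices (6): ab, ac, ad, bc, bd, cd
  2-simplices (4): abc, abd, acd, bcd
  3-simplices (1): abcd

so the chain groups are C_0 ≅ Z^4, C_1 ≅ Z^6, C_2 ≅ Z^4, C_3 ≅ Z^1.

The boundary map ∂_1: C_1 → C_0 sends each edge [p,q] (with p < q) to q − p. For instance
  ∂bc = c − b.
The 4×6 boundary matrix has rank 3 and Smith normal form diag(1,1,1).

Boundary ∂_2: C_2 → C_1 sends each 2-simplex [p,q,r] to [q,r] − [p,r] + [p,q]. For instance
  ∂abd = bd − ad + ab,
  ∂abc = bc − ac + ab.
As a 6×4 matrix over Z this has rank 3, with invariant factors (1,1,1).

The boundary map ∂_3: C_3 → C_2 sends each 3-simplex σ to the alternating sum Σ_i (−1)^i (σ with its i-th vertex removed). For instance
  ∂abcd = bcd − acd + abd − abc.
The resulting 4×1 matrix has rank 1, and its Smith normal form has invariant factors (1).

Reading off H_k = ker ∂_k / im ∂_{k+1}:

  H_0: rank C_0 − rank ∂_1 = 4 − 3 = 1, and the invariant factors of ∂_1 are all 1, so H_0 = Z.
  H_1: rank ker ∂_1 − rank ∂_2 = (6 − 3) − 3 = 0, and the invariant factors of ∂_2 are all 1, so H_1 = 0.
  H_2: rank ker ∂_2 − rank ∂_3 = (4 − 3) − 1 = 0, and the invariant factors of ∂_3 are all 1, so H_2 = 0.
  H_3: rank ker ∂_3 − rank ∂_4 = (1 − 1) − 0 = 0, and there is no ∂_4, so H_3 = 0.

Hence the Betti numbers are b_0 = 1, b_1 = 0, b_2 = 0, b_3 = 0.

b_0 = 1, b_1 = 0, b_2 = 0, b_3 = 0.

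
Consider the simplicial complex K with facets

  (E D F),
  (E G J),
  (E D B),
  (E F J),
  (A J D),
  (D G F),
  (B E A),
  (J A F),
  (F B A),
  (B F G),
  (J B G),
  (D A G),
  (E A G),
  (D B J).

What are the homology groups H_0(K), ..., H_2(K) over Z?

K has 7 vertices, 21 edges, 14 triangles.
rank ∂_0 = 0, rank ∂_1 = 6 ⇒ b_0 = 7 − 0 − 6 = 1; all invariant factors of ∂_1 are 1 so no torsion. So H_0 = Z.
rank ∂_1 = 6, rank ∂_2 = 13 ⇒ b_1 = 21 − 6 − 13 = 2; all invariant factors of ∂_2 are 1 so no torsion. So H_1 = Z^2.
rank ∂_2 = 13, rank ∂_3 = 0 ⇒ b_2 = 14 − 13 − 0 = 1. So H_2 = Z.

H_0 = Z,  H_1 = Z^2,  H_2 = Z.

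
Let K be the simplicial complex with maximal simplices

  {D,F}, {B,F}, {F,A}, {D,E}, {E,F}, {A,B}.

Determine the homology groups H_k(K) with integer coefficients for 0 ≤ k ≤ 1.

Fix the vertex order A < B < D < E < F and write every simplex with vertices in increasing order. Then dim K = 1 and the simplices of K are:

  0-simplices (5): A, B, D, E, F
  1-simplices (6): AB, AF, BF, DE, DF, EF

so the chain groups are C_0 ≅ Z^5, C_1 ≅ Z^6.

Boundary ∂_1: C_1 → C_0 is given by ∂[p,q] = [q] − [p]. For instance
  ∂DE = E − D.
As a 5×6 matrix over Z this has rank 4, with invariant factors (1,1,1,1).

Computing H_k = (kernel of ∂_k) / (image of ∂_{k+1}):

  H_0: rank C_0 − rank ∂_1 = 5 − 4 = 1, and the invariant factors of ∂_1 are all 1, so H_0 ≅ Z.
  H_1: rank ker ∂_1 − rank ∂_2 = (6 − 4) − 0 = 2, and there is no ∂_2, so H_1 ≅ Z^2.

As a check, the Euler characteristic is 5 − 6 = -1, which agrees with 1 − 2 = -1.
(K is a triangulation of a wedge of 2 circles.)

H_0 = Z,  H_1 = Z^2.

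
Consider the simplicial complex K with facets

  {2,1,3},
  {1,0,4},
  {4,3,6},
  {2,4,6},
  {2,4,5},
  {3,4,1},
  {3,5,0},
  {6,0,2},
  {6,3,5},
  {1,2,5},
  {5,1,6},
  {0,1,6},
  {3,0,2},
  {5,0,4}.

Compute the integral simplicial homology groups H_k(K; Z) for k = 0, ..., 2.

H_0 = Z,  H_1 = Z^2,  H_2 = Z.

K has 7 vertices, 21 edges, 14 triangles.
rank ∂_0 = 0, rank ∂_1 = 6 ⇒ b_0 = 7 − 0 − 6 = 1; all invariant factors of ∂_1 are 1 so no torsion. So H_0 ≅ Z.
rank ∂_1 = 6, rank ∂_2 = 13 ⇒ b_1 = 21 − 6 − 13 = 2; all invariant factors of ∂_2 are 1 so no torsion. So H_1 ≅ Z^2.
rank ∂_2 = 13, rank ∂_3 = 0 ⇒ b_2 = 14 − 13 − 0 = 1. So H_2 ≅ Z.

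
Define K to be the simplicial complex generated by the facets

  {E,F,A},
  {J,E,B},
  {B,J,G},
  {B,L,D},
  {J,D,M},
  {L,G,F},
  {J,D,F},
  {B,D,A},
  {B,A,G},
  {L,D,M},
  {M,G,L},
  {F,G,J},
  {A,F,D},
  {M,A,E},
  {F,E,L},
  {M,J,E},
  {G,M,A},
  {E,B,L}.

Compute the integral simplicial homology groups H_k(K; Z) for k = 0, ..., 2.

We work with the vertex ordering A < B < D < E < F < G < J < L < M. The simplices of K, each written with vertices in increasing order, are:

  0-simplices (9): A, B, D, E, F, G, J, L, M
  1-simplices (27): AB, AD, AE, AF, AG, AM, BD, BE, BG, BJ, BL, DF, DJ, DL, DM, EF, EJ, EL, EM, FG, FJ, FL, GJ, GL, GM, JM, LM
  2-simplices (18): ABD, ABG, ADF, AEF, AEM, AGM, BDL, BEJ, BEL, BGJ, DFJ, DJM, DLM, EFL, EJM, FGJ, FGL, GLM

Hence C_0 ≅ Z^9, C_1 ≅ Z^27, C_2 ≅ Z^18.

Boundary ∂_1: C_1 → C_0 maps an edge to its endpoints' difference, ∂[p,q] = q − p. For instance
  ∂JM = M − J.
As a 9×27 matrix over Z this has rank 8, with invariant factors (1,1,1,1,1,1,1,1).

∂_2: C_2 → C_1 maps a triangle to the signed sum of its edges. For instance
  ∂ADF = DF − AF + AD,
  ∂AEM = EM − AM + AE.
This gives a 27×18 integer matrix of rank 17; reducing to Smith normal form yields diagonal entries (1,1,1,1,1,1,1,1,1,1,1,1,1,1,1,1,1).

Computing H_k = (kernel of ∂_k) / (image of ∂_{k+1}):

  H_0: rank C_0 − rank ∂_1 = 9 − 8 = 1, and the invariant factors of ∂_1 are all 1, so H_0 ≅ Z.
  H_1: rank ker ∂_1 − rank ∂_2 = (27 − 8) − 17 = 2, and the invariant factors of ∂_2 are all 1, so H_1 ≅ Z^2.
  H_2: rank ker ∂_2 − rank ∂_3 = (18 − 17) − 0 = 1, and there is no ∂_3, so H_2 ≅ Z.

As a check, the Euler characteristic is 9 − 27 + 18 = 0, which agrees with 1 − 2 + 1 = 0.

H_0 = Z,  H_1 = Z^2,  H_2 = Z.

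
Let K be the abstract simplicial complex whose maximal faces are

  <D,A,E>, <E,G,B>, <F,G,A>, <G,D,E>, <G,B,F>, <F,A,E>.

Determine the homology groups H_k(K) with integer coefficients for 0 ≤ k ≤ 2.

H_0 = Z,  H_1 = Z,  H_2 = 0.

Take the total order A < B < D < E < F < G on the vertex set. Then K (dimension 2) consists of the simplices:

  0-simplices (6): A, B, D, E, F, G
  1-simplices (12): AD, AE, AF, AG, BE, BF, BG, DE, DG, EF, EG, FG
  2-simplices (6): ADE, AEF, AFG, BEG, BFG, DEG

Hence C_0 ≅ Z^6, C_1 ≅ Z^12, C_2 ≅ Z^6.

∂_1: C_1 → C_0 maps an edge to its endpoints' difference, ∂[p,q] = q − p. For instance
  ∂AG = G − A.
This gives a 6×12 integer matrix of rank 5; reducing to Smith normal form yields diagonal entries (1,1,1,1,1).

The boundary map ∂_2: C_2 → C_1 maps a triangle to the signed sum of its edges. For instance
  ∂BEG = EG − BG + BE,
  ∂BFG = FG − BG + BF.
This gives a 12×6 integer matrix of rank 6; reducing to Smith normal form yields diagonal entries (1,1,1,1,1,1).

Now H_k = ker ∂_k / im ∂_{k+1}, so:

  H_0: rank C_0 − rank ∂_1 = 6 − 5 = 1, and the invariant factors of ∂_1 are all 1, so H_0 ≅ Z.
  H_1: rank ker ∂_1 − rank ∂_2 = (12 − 5) − 6 = 1, and the invariant factors of ∂_2 are all 1, so H_1 ≅ Z.
  H_2: rank ker ∂_2 − rank ∂_3 = (6 − 6) − 0 = 0, and there is no ∂_3, so H_2 ≅ 0.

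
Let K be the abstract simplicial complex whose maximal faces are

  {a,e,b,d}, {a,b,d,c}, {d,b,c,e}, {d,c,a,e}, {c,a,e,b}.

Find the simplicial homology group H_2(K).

H_2 = 0.

Take the total order a < b < c < d < e on the vertex set. Then K (dimension 3) consists of the simplices:

  0-simplices (5): a, b, c, d, e
  1-simplices (10): ab, ac, ad, ae, bc, bd, be, cd, ce, de
  2-simplices (10): abc, abd, abe, acd, ace, ade, bcd, bce, bde, cde
  3-simplices (5): abcd, abce, abde, acde, bcde

so the chain groups are C_0 ≅ Z^5, C_1 ≅ Z^10, C_2 ≅ Z^10, C_3 ≅ Z^5.

The boundary map ∂_1: C_1 → C_0 sends each edge [p,q] (with p < q) to q − p. For instance
  ∂ae = e − a.
The 5×10 boundary matrix has rank 4 and Smith normal form diag(1,1,1,1).

Boundary ∂_2: C_2 → C_1 sends each 2-simplex [p,q,r] to [q,r] − [p,r] + [p,q]. For instance
  ∂abe = be − ae + ab,
  ∂cde = de − ce + cd.
The 10×10 boundary matrix has rank 6 and Smith normal form diag(1,1,1,1,1,1).

Boundary ∂_3: C_3 → C_2 sends each 3-simplex σ to the alternating sum Σ_i (−1)^i (σ with its i-th vertex removed). For instance
  ∂abcd = bcd − acd + abd − abc,
  ∂bcde = cde − bde + bce − bcd.
As a 10×5 matrix over Z this has rank 4, with invariant factors (1,1,1,1).

From H_k ≅ ker(∂_k) / im(∂_{k+1}) we obtain:

  H_2: rank ker ∂_2 − rank ∂_3 = (10 − 6) − 4 = 0, and the invariant factors of ∂_3 are all 1, so H_2 = 0.

(K is a triangulation of the 3-sphere S^3.)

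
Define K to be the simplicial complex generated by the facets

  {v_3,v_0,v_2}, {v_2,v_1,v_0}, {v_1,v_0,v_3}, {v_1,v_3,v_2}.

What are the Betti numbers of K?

We work with the vertex ordering v_0 < v_1 < v_2 < v_3. The simplices of K, each written with vertices in increasing order, are:

  0-simplices (4): [v_0], [v_1], [v_2], [v_3]
  1-simplices (6): [v_0,v_1], [v_0,v_2], [v_0,v_3], [v_1,v_2], [v_1,v_3], [v_2,v_3]
  2-simplices (4): [v_0,v_1,v_2], [v_0,v_1,v_3], [v_0,v_2,v_3], [v_1,v_2,v_3]

Hence C_0 ≅ Z^4, C_1 ≅ Z^6, C_2 ≅ Z^4.

∂_1: C_1 → C_0 maps an edge to its endpoints' difference, ∂[p,q] = q − p. For instance
  ∂[v_0,v_1] = [v_1] − [v_0].
This gives a 4×6 integer matrix of rank 3; reducing to Smith normal form yields diagonal entries (1,1,1).

The boundary map ∂_2: C_2 → C_1 acts by ∂[p,q,r] = [q,r] − [p,r] + [p,q]. For instance
  ∂[v_1,v_2,v_3] = [v_2,v_3] − [v_1,v_3] + [v_1,v_2],
  ∂[v_0,v_1,v_3] = [v_1,v_3] − [v_0,v_3] + [v_0,v_1].
The resulting 6×4 matrix has rank 3, and its Smith normal form has invariant factors (1,1,1).

Now H_k = ker ∂_k / im ∂_{k+1}, so:

  H_0: rank C_0 − rank ∂_1 = 4 − 3 = 1, and the invariant factors of ∂_1 are all 1, so H_0 = Z.
  H_1: rank ker ∂_1 − rank ∂_2 = (6 − 3) − 3 = 0, and the invariant factors of ∂_2 are all 1, so H_1 = 0.
  H_2: rank ker ∂_2 − rank ∂_3 = (4 − 3) − 0 = 1, and there is no ∂_3, so H_2 = Z.

As a check, the Euler characteristic is 4 − 6 + 4 = 2, which agrees with 1 − 0 + 1 = 2.

Hence the Betti numbers are b_0 = 1, b_1 = 0, b_2 = 1.

b_0 = 1, b_1 = 0, b_2 = 1.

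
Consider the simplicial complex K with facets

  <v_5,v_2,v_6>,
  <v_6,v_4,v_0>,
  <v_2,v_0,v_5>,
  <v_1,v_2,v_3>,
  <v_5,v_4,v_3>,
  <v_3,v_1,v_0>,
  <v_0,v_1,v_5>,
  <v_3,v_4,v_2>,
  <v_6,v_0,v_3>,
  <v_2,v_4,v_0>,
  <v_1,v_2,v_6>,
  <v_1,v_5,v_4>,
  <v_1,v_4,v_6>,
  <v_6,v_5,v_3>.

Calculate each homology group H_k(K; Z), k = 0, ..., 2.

Take the total order v_0 < v_1 < v_2 < v_3 < v_4 < v_5 < v_6 on the vertex set. Then K (dimension 2) consists of the simplices:

  0-simplices (7): [v_0], [v_1], [v_2], [v_3], [v_4], [v_5], [v_6]
  1-simplices (21): (21 of them)
  2-simplices (14): (14 of them)

giving chain groups C_0 ≅ Z^7, C_1 ≅ Z^21, C_2 ≅ Z^14.

Boundary ∂_1: C_1 → C_0 sends each edge [p,q] (with p < q) to q − p.
This gives a 7×21 integer matrix of rank 6; reducing to Smith normal form yields diagonal entries (1,1,1,1,1,1).

The boundary map ∂_2: C_2 → C_1 sends each 2-simplex [p,q,r] to [q,r] − [p,r] + [p,q]. For instance
  ∂[v_0,v_3,v_6] = [v_3,v_6] − [v_0,v_6] + [v_0,v_3],
  ∂[v_2,v_5,v_6] = [v_5,v_6] − [v_2,v_6] + [v_2,v_5].
The resulting 21×14 matrix has rank 13, and its Smith normal form has invariant factors (1,1,1,1,1,1,1,1,1,1,1,1,1).

Reading off H_k = ker ∂_k / im ∂_{k+1}:

  H_0: rank C_0 − rank ∂_1 = 7 − 6 = 1, and the invariant factors of ∂_1 are all 1, so H_0 = Z.
  H_1: rank ker ∂_1 − rank ∂_2 = (21 − 6) − 13 = 2, and the invariant factors of ∂_2 are all 1, so H_1 = Z^2.
  H_2: rank ker ∂_2 − rank ∂_3 = (14 − 13) − 0 = 1, and there is no ∂_3, so H_2 = Z.

As a check, the Euler characteristic is 7 − 21 + 14 = 0, which agrees with 1 − 2 + 1 = 0.

H_0 ≅ Z,  H_1 ≅ Z^2,  H_2 ≅ Z.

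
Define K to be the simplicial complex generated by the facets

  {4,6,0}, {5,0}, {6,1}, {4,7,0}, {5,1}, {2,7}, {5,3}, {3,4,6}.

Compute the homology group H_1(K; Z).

H_1 ≅ Z^2.

Take the total order 0 < 1 < 2 < 3 < 4 < 5 < 6 < 7 on the vertex set. Then K (dimension 2) consists of the simplices:

  0-simplices (8): [0], [1], [2], [3], [4], [5], [6], [7]
  1-simplices (12): [0,4], [0,5], [0,6], [0,7], [1,5], [1,6], [2,7], [3,4], [3,5], [3,6], [4,6], [4,7]
  2-simplices (3): [0,4,6], [0,4,7], [3,4,6]

giving chain groups C_0 ≅ Z^8, C_1 ≅ Z^12, C_2 ≅ Z^3.

∂_1: C_1 → C_0 sends each edge [p,q] (with p < q) to q − p.
This gives a 8×12 integer matrix of rank 7; reducing to Smith normal form yields diagonal entries (1,1,1,1,1,1,1).

The boundary map ∂_2: C_2 → C_1 acts by ∂[p,q,r] = [q,r] − [p,r] + [p,q]. For instance
  ∂[0,4,7] = [4,7] − [0,7] + [0,4],
  ∂[0,4,6] = [4,6] − [0,6] + [0,4].
This gives a 12×3 integer matrix of rank 3; reducing to Smith normal form yields diagonal entries (1,1,1).

From H_k ≅ ker(∂_k) / im(∂_{k+1}) we obtain:

  H_1: rank ker ∂_1 − rank ∂_2 = (12 − 7) − 3 = 2, and the invariant factors of ∂_2 are all 1, so H_1 = Z^2.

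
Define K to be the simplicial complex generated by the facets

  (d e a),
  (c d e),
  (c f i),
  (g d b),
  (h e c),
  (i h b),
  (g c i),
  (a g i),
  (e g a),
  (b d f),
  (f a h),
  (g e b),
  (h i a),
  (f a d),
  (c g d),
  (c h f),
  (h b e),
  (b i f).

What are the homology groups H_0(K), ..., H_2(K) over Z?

Fix the vertex order a < b < c < d < e < f < g < h < i and write every simplex with vertices in increasing order. Then dim K = 2 and the simplices of K are:

  0-simplices (9): a, b, c, d, e, f, g, h, i
  1-simplices (27): ad, ae, af, ag, ah, ai, bd, be, bf, bg, bh, bi, cd, ce, cf, cg, ch, ci, de, df, dg, eg, eh, fh, fi, gi, hi
  2-simplices (18): ade, adf, aeg, afh, agi, ahi, bdf, bdg, beg, beh, bfi, bhi, cde, cdg, ceh, cfh, cfi, cgi

Hence C_0 ≅ Z^9, C_1 ≅ Z^27, C_2 ≅ Z^18.

The boundary map ∂_1: C_1 → C_0 maps an edge to its endpoints' difference, ∂[p,q] = q − p. For instance
  ∂ad = d − a.
The 9×27 boundary matrix has rank 8 and Smith normal form diag(1,1,1,1,1,1,1,1).

Boundary ∂_2: C_2 → C_1 acts by ∂[p,q,r] = [q,r] − [p,r] + [p,q]. For instance
  ∂adf = df − af + ad,
  ∂cfi = fi − ci + cf.
This gives a 27×18 integer matrix of rank 18; reducing to Smith normal form yields diagonal entries (1,1,1,1,1,1,1,1,1,1,1,1,1,1,1,1,1,2).

Now H_k = ker ∂_k / im ∂_{k+1}, so:

  H_0: rank C_0 − rank ∂_1 = 9 − 8 = 1, and the invariant factors of ∂_1 are all 1, so H_0 = Z.
  H_1: rank ker ∂_1 − rank ∂_2 = (27 − 8) − 18 = 1, and ∂_2 has invariant factor 2 > 1, so H_1 = Z ⊕ Z/2.
  H_2: rank ker ∂_2 − rank ∂_3 = (18 − 18) − 0 = 0, and there is no ∂_3, so H_2 = 0.

H_0 = Z,  H_1 = Z ⊕ Z/2,  H_2 = 0.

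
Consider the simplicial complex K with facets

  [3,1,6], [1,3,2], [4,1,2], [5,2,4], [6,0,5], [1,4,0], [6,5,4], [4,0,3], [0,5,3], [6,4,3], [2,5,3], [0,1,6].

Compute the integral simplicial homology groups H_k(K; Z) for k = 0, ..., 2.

H_0 ≅ Z,  H_1 ≅ Z/2,  H_2 = 0.

K has 7 vertices, 18 edges, 12 triangles.
rank ∂_0 = 0, rank ∂_1 = 6 ⇒ b_0 = 7 − 0 − 6 = 1; all invariant factors of ∂_1 are 1 so no torsion. So H_0 ≅ Z.
rank ∂_1 = 6, rank ∂_2 = 12 ⇒ b_1 = 18 − 6 − 12 = 0; ∂_2 has invariant factor(s) [2] giving torsion. So H_1 ≅ Z/2.
rank ∂_2 = 12, rank ∂_3 = 0 ⇒ b_2 = 12 − 12 − 0 = 0. So H_2 ≅ 0.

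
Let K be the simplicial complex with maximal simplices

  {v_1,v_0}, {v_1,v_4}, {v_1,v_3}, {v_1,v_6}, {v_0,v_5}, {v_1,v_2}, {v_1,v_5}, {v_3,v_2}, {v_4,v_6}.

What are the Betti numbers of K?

b_0 = 1, b_1 = 3.

Fix the vertex order v_0 < v_1 < v_2 < v_3 < v_4 < v_5 < v_6 and write every simplex with vertices in increasing order. Then dim K = 1 and the simplices of K are:

  0-simplices (7): [v_0], [v_1], [v_2], [v_3], [v_4], [v_5], [v_6]
  1-simplices (9): [v_0,v_1], [v_0,v_5], [v_1,v_2], [v_1,v_3], [v_1,v_4], [v_1,v_5], [v_1,v_6], [v_2,v_3], [v_4,v_6]

so the chain groups are C_0 ≅ Z^7, C_1 ≅ Z^9.

Boundary ∂_1: C_1 → C_0 is given by ∂[p,q] = [q] − [p]. For instance
  ∂[v_1,v_6] = [v_6] − [v_1].
The 7×9 boundary matrix has rank 6 and Smith normal form diag(1,1,1,1,1,1).

From H_k ≅ ker(∂_k) / im(∂_{k+1}) we obtain:

  H_0: rank C_0 − rank ∂_1 = 7 − 6 = 1, and the invariant factors of ∂_1 are all 1, so H_0 = Z.
  H_1: rank ker ∂_1 − rank ∂_2 = (9 − 6) − 0 = 3, and there is no ∂_2, so H_1 = Z^3.

(K is a triangulation of a wedge of 3 circles.)

Hence the Betti numbers are b_0 = 1, b_1 = 3.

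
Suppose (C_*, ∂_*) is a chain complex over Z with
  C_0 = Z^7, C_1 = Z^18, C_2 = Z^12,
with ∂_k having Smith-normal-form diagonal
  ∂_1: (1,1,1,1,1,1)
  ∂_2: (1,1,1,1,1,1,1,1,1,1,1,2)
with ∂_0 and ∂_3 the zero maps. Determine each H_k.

H_0: b_0 = 7 − 0 − 6 = 1; torsion from ∂_1 factors > 1: none. So H_0 = Z.
H_1: b_1 = 18 − 6 − 12 = 0; torsion from ∂_2 factors > 1: [2]. So H_1 = Z/2.
H_2: b_2 = 12 − 12 − 0 = 0; torsion from ∂_3 factors > 1: none. So H_2 = 0.

H_0 = Z,  H_1 = Z/2,  H_2 = 0.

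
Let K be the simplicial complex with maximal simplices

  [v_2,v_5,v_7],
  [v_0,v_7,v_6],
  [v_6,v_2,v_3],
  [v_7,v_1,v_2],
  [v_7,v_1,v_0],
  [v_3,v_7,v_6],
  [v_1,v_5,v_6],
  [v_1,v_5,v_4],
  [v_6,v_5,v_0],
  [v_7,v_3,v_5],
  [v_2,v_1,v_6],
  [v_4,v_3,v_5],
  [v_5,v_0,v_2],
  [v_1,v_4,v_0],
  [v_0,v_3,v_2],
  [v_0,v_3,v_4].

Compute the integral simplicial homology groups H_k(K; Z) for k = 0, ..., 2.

Order the vertices as v_0 < v_1 < v_2 < v_3 < v_4 < v_5 < v_6 < v_7. Listing each simplex with vertices in this order, K has dimension 2 with simplices:

  0-simplices (8): [v_0], [v_1], [v_2], [v_3], [v_4], [v_5], [v_6], [v_7]
  1-simplices (24): (24 of them)
  2-simplices (16): (16 of them)

giving chain groups C_0 ≅ Z^8, C_1 ≅ Z^24, C_2 ≅ Z^16.

Boundary ∂_1: C_1 → C_0 is given by ∂[p,q] = [q] − [p]. For instance
  ∂[v_2,v_3] = [v_3] − [v_2].
The resulting 8×24 matrix has rank 7, and its Smith normal form has invariant factors (1,1,1,1,1,1,1).

∂_2: C_2 → C_1 sends each 2-simplex [p,q,r] to [q,r] − [p,r] + [p,q]. For instance
  ∂[v_3,v_6,v_7] = [v_6,v_7] − [v_3,v_7] + [v_3,v_6],
  ∂[v_1,v_2,v_7] = [v_2,v_7] − [v_1,v_7] + [v_1,v_2].
The resulting 24×16 matrix has rank 15, and its Smith normal form has invariant factors (1,1,1,1,1,1,1,1,1,1,1,1,1,1,1).

Reading off H_k = ker ∂_k / im ∂_{k+1}:

  H_0: rank C_0 − rank ∂_1 = 8 − 7 = 1, and the invariant factors of ∂_1 are all 1, so H_0 = Z.
  H_1: rank ker ∂_1 − rank ∂_2 = (24 − 7) − 15 = 2, and the invariant factors of ∂_2 are all 1, so H_1 = Z^2.
  H_2: rank ker ∂_2 − rank ∂_3 = (16 − 15) − 0 = 1, and there is no ∂_3, so H_2 = Z.

As a check, the Euler characteristic is 8 − 24 + 16 = 0, which agrees with 1 − 2 + 1 = 0.

H_0 ≅ Z,  H_1 ≅ Z^2,  H_2 ≅ Z.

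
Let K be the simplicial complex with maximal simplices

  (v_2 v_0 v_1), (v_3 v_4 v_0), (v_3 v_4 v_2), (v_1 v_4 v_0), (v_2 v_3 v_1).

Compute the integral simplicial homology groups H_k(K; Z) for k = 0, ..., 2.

Take the total order v_0 < v_1 < v_2 < v_3 < v_4 on the vertex set. Then K (dimension 2) consists of the simplices:

  0-simplices (5): [v_0], [v_1], [v_2], [v_3], [v_4]
  1-simplices (10): [v_0,v_1], [v_0,v_2], [v_0,v_3], [v_0,v_4], [v_1,v_2], [v_1,v_3], [v_1,v_4], [v_2,v_3], [v_2,v_4], [v_3,v_4]
  2-simplices (5): [v_0,v_1,v_2], [v_0,v_1,v_4], [v_0,v_3,v_4], [v_1,v_2,v_3], [v_2,v_3,v_4]

so the chain groups are C_0 ≅ Z^5, C_1 ≅ Z^10, C_2 ≅ Z^5.

Boundary ∂_1: C_1 → C_0 sends each edge [p,q] (with p < q) to q − p. For instance
  ∂[v_1,v_2] = [v_2] − [v_1].
The resulting 5×10 matrix has rank 4, and its Smith normal form has invariant factors (1,1,1,1).

∂_2: C_2 → C_1 sends each 2-simplex [p,q,r] to [q,r] − [p,r] + [p,q]. For instance
  ∂[v_2,v_3,v_4] = [v_3,v_4] − [v_2,v_4] + [v_2,v_3],
  ∂[v_1,v_2,v_3] = [v_2,v_3] − [v_1,v_3] + [v_1,v_2].
The 10×5 boundary matrix has rank 5 and Smith normal form diag(1,1,1,1,1).

Reading off H_k = ker ∂_k / im ∂_{k+1}:

  H_0: rank C_0 − rank ∂_1 = 5 − 4 = 1, and the invariant factors of ∂_1 are all 1, so H_0 ≅ Z.
  H_1: rank ker ∂_1 − rank ∂_2 = (10 − 4) − 5 = 1, and the invariant factors of ∂_2 are all 1, so H_1 ≅ Z.
  H_2: rank ker ∂_2 − rank ∂_3 = (5 − 5) − 0 = 0, and there is no ∂_3, so H_2 ≅ 0.

H_0 = Z,  H_1 = Z,  H_2 = 0.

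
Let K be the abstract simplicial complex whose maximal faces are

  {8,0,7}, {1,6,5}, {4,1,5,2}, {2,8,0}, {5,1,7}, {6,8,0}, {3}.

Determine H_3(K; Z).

Take the total order 0 < 1 < 2 < 3 < 4 < 5 < 6 < 7 < 8 on the vertex set. Then K (dimension 3) consists of the simplices:

  0-simplices (9): [0], [1], [2], [3], [4], [5], [6], [7], [8]
  1-simplices (17): [0,2], [0,6], [0,7], [0,8], [1,2], [1,4], [1,5], [1,6], [1,7], [2,4], [2,5], [2,8], [4,5], [5,6], [5,7], [6,8], [7,8]
  2-simplices (9): [0,2,8], [0,6,8], [0,7,8], [1,2,4], [1,2,5], [1,4,5], [1,5,6], [1,5,7], [2,4,5]
  3-simplices (1): [1,2,4,5]

giving chain groups C_0 ≅ Z^9, C_1 ≅ Z^17, C_2 ≅ Z^9, C_3 ≅ Z^1.

The boundary map ∂_1: C_1 → C_0 sends each edge [p,q] (with p < q) to q − p. For instance
  ∂[2,4] = [4] − [2].
The resulting 9×17 matrix has rank 7, and its Smith normal form has invariant factors (1,1,1,1,1,1,1).

Boundary ∂_2: C_2 → C_1 acts by ∂[p,q,r] = [q,r] − [p,r] + [p,q]. For instance
  ∂[0,6,8] = [6,8] − [0,8] + [0,6],
  ∂[0,2,8] = [2,8] − [0,8] + [0,2].
This gives a 17×9 integer matrix of rank 8; reducing to Smith normal form yields diagonal entries (1,1,1,1,1,1,1,1).

The boundary map ∂_3: C_3 → C_2 sends each 3-simplex σ to the alternating sum Σ_i (−1)^i (σ with its i-th vertex removed). For instance
  ∂[1,2,4,5] = [2,4,5] − [1,4,5] + [1,2,5] − [1,2,4].
The resulting 9×1 matrix has rank 1, and its Smith normal form has invariant factors (1).

Computing H_k = (kernel of ∂_k) / (image of ∂_{k+1}):

  H_3: rank ker ∂_3 − rank ∂_4 = (1 − 1) − 0 = 0, and there is no ∂_4, so H_3 ≅ 0.

H_3 ≅ 0.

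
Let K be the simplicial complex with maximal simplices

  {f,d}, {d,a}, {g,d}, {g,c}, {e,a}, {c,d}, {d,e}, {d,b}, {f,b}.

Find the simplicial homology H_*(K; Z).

Take the total order a < b < c < d < e < f < g on the vertex set. Then K (dimension 1) consists of the simplices:

  0-simplices (7): a, b, c, d, e, f, g
  1-simplices (9): ad, ae, bd, bf, cd, cg, de, df, dg

Hence C_0 ≅ Z^7, C_1 ≅ Z^9.

Boundary ∂_1: C_1 → C_0 maps an edge to its endpoints' difference, ∂[p,q] = q − p.
The 7×9 boundary matrix has rank 6 and Smith normal form diag(1,1,1,1,1,1).

Reading off H_k = ker ∂_k / im ∂_{k+1}:

  H_0: rank C_0 − rank ∂_1 = 7 − 6 = 1, and the invariant factors of ∂_1 are all 1, so H_0 = Z.
  H_1: rank ker ∂_1 − rank ∂_2 = (9 − 6) − 0 = 3, and there is no ∂_2, so H_1 = Z^3.

As a check, the Euler characteristic is 7 − 9 = -2, which agrees with 1 − 3 = -2.

H_0 ≅ Z,  H_1 ≅ Z^3.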